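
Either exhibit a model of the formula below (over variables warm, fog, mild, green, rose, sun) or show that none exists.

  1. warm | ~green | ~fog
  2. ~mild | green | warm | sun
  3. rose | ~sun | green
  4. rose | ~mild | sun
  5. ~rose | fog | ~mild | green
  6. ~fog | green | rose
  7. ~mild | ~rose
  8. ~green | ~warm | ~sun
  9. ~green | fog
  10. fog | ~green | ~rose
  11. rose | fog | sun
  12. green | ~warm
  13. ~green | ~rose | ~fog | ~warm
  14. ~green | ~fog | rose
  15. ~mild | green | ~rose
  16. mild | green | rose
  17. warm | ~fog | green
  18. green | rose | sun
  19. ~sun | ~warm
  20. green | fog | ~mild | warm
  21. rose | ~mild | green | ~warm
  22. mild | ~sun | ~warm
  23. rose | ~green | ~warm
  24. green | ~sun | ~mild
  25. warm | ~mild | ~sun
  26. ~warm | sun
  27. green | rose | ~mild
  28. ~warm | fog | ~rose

Case mild = 0:
Case green = 0:
(~warm) alone gives warm = 0.
(rose) alone gives rose = 1.
(~fog) alone gives fog = 0.
No clause remains; sun is free.

warm=0, fog=0, mild=0, green=0, rose=1, sun=1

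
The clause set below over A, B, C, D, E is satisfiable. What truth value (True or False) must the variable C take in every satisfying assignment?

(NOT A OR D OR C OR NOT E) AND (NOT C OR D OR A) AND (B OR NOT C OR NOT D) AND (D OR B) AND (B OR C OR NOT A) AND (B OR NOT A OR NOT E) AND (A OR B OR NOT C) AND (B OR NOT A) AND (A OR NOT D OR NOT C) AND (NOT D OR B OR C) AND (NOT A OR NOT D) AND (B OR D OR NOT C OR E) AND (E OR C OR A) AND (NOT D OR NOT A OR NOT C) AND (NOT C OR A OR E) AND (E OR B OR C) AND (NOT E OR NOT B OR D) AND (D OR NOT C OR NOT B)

Suppose C = true.
Case D = true:
From the singleton clause (B), B = true.
From the singleton clause (A), A = true.
Now (NOT A) is unsatisfied and unit — conflict.
Undo D and try D = false.
From the singleton clause (A), A = true.
From the singleton clause (B), B = true.
Now (NOT B) is unsatisfied and unit — conflict.
Neither D = true nor D = false works.
So every satisfying assignment has C = False.

False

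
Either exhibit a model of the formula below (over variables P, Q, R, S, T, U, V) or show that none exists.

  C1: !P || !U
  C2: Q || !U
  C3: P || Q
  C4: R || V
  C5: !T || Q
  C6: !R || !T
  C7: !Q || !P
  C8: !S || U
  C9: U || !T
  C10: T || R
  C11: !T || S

P=false, Q=true, R=true, S=false, T=false, U=false, V=false

Branch on P: set P = false.
From the singleton clause (Q), Q = true.
Branch on R: set R = true.
From the singleton clause (!T), T = false.
Branch on S: set S = false.
No clause remains; U, V are free.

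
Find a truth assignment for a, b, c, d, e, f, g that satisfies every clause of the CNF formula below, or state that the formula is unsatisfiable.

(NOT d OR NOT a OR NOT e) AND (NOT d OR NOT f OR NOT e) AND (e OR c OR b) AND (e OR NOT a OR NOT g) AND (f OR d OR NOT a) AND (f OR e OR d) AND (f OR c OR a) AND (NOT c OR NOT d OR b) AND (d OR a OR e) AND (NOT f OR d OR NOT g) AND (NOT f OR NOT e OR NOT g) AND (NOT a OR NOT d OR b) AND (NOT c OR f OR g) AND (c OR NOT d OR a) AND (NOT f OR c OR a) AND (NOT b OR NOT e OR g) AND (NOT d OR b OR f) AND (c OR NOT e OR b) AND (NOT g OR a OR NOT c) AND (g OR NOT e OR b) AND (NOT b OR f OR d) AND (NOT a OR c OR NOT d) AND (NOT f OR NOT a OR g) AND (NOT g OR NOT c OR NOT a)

Case d = true:
Case a = false:
Unit clause (c) forces c = true.
Unit clause (b) forces b = true.
Unit clause (NOT g) forces g = false.
Unit clause (f) forces f = true.
Unit clause (NOT e) forces e = false.
All clauses are satisfied.

a: false, b: true, c: true, d: true, e: false, f: true, g: false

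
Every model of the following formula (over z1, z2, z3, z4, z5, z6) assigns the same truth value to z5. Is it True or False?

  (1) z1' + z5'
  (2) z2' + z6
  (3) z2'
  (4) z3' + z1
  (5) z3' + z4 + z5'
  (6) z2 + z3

Suppose z5 = 1.
From the singleton clause (z1'), z1 = 0.
From the singleton clause (z2'), z2 = 0.
From the singleton clause (z3'), z3 = 0.
That conflicts with the unit clause (z3).
So every satisfying assignment has z5 = False.

False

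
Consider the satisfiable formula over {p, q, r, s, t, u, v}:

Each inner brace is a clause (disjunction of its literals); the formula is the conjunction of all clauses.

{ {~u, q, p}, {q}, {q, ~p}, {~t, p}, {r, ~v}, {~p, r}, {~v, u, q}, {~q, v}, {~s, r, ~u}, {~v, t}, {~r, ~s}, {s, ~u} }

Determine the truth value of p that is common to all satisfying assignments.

Suppose p = 0.
(q) alone gives q = 1.
(~t) alone gives t = 0.
(v) alone gives v = 1.
Now (~v) is unsatisfied and unit — conflict.
So every satisfying assignment has p = True.

True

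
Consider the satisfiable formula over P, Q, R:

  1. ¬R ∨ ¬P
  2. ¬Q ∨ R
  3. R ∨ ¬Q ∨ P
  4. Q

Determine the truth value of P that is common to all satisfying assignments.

False

Suppose P = True.
(¬R) alone gives R = False.
(¬Q) alone gives Q = False.
Now (Q) is unsatisfied and unit — conflict.
So every satisfying assignment has P = False.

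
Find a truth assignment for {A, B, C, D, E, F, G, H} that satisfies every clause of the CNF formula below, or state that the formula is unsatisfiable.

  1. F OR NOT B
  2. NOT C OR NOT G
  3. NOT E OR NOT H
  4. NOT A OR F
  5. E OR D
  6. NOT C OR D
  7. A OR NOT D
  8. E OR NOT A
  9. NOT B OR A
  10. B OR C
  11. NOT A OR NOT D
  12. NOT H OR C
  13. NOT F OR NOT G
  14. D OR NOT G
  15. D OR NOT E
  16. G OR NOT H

UNSATISFIABLE

Try F = true.
From the singleton clause (NOT G), G = false.
From the singleton clause (NOT H), H = false.
Try E = true.
From the singleton clause (D), D = true.
From the singleton clause (A), A = true.
But (NOT A) is also a unit clause — contradiction.
Undo E and try E = false.
From the singleton clause (D), D = true.
From the singleton clause (A), A = true.
But (NOT A) is also a unit clause — contradiction.
Either choice for E ends in contradiction.
Undo F and try F = false.
From the singleton clause (NOT B), B = false.
From the singleton clause (NOT A), A = false.
From the singleton clause (NOT D), D = false.
From the singleton clause (E), E = true.
But (NOT E) is also a unit clause — contradiction.
Either choice for F ends in contradiction.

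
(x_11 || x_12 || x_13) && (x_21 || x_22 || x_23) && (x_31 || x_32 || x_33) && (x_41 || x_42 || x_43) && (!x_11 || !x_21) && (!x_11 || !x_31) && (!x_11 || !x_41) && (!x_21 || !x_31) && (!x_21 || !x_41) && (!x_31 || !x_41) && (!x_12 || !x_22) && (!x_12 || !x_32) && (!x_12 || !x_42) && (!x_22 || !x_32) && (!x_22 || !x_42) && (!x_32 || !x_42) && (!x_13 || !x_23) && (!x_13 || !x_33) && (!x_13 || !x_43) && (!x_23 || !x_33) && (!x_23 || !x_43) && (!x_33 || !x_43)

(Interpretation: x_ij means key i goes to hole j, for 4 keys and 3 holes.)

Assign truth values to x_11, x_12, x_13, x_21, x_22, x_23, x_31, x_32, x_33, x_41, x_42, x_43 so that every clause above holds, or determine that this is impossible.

Case x_11 = false:
Case x_12 = true:
The clause (!x_22) is unit, so x_22 = false.
The clause (!x_32) is unit, so x_32 = false.
The clause (!x_42) is unit, so x_42 = false.
Case x_21 = true:
The clause (!x_31) is unit, so x_31 = false.
The clause (x_33) is unit, so x_33 = true.
The clause (!x_41) is unit, so x_41 = false.
The clause (x_43) is unit, so x_43 = true.
But (!x_43) is also a unit clause — contradiction.
Backtrack on x_21: now try x_21 = false.
The clause (x_23) is unit, so x_23 = true.
The clause (!x_13) is unit, so x_13 = false.
The clause (!x_33) is unit, so x_33 = false.
The clause (x_31) is unit, so x_31 = true.
The clause (!x_41) is unit, so x_41 = false.
The clause (x_43) is unit, so x_43 = true.
But (!x_43) is also a unit clause — contradiction.
Both values of x_21 lead to a conflict.
Backtrack on x_12: now try x_12 = false.
The clause (x_13) is unit, so x_13 = true.
The clause (!x_23) is unit, so x_23 = false.
The clause (!x_33) is unit, so x_33 = false.
The clause (!x_43) is unit, so x_43 = false.
Case x_21 = true:
The clause (!x_31) is unit, so x_31 = false.
The clause (x_32) is unit, so x_32 = true.
The clause (!x_41) is unit, so x_41 = false.
The clause (x_42) is unit, so x_42 = true.
But (!x_42) is also a unit clause — contradiction.
Backtrack on x_21: now try x_21 = false.
The clause (x_22) is unit, so x_22 = true.
The clause (!x_32) is unit, so x_32 = false.
The clause (x_31) is unit, so x_31 = true.
The clause (!x_41) is unit, so x_41 = false.
The clause (x_42) is unit, so x_42 = true.
But (!x_42) is also a unit clause — contradiction.
Both values of x_21 lead to a conflict.
Both values of x_12 lead to a conflict.
Backtrack on x_11: now try x_11 = true.
The clause (!x_21) is unit, so x_21 = false.
The clause (!x_31) is unit, so x_31 = false.
The clause (!x_41) is unit, so x_41 = false.
Case x_22 = true:
The clause (!x_12) is unit, so x_12 = false.
The clause (!x_32) is unit, so x_32 = false.
The clause (x_33) is unit, so x_33 = true.
The clause (!x_42) is unit, so x_42 = false.
The clause (x_43) is unit, so x_43 = true.
But (!x_43) is also a unit clause — contradiction.
Backtrack on x_22: now try x_22 = false.
The clause (x_23) is unit, so x_23 = true.
The clause (!x_13) is unit, so x_13 = false.
The clause (!x_33) is unit, so x_33 = false.
The clause (x_32) is unit, so x_32 = true.
The clause (!x_12) is unit, so x_12 = false.
The clause (!x_42) is unit, so x_42 = false.
The clause (x_43) is unit, so x_43 = true.
But (!x_43) is also a unit clause — contradiction.
Both values of x_22 lead to a conflict.
Both values of x_11 lead to a conflict.

UNSATISFIABLE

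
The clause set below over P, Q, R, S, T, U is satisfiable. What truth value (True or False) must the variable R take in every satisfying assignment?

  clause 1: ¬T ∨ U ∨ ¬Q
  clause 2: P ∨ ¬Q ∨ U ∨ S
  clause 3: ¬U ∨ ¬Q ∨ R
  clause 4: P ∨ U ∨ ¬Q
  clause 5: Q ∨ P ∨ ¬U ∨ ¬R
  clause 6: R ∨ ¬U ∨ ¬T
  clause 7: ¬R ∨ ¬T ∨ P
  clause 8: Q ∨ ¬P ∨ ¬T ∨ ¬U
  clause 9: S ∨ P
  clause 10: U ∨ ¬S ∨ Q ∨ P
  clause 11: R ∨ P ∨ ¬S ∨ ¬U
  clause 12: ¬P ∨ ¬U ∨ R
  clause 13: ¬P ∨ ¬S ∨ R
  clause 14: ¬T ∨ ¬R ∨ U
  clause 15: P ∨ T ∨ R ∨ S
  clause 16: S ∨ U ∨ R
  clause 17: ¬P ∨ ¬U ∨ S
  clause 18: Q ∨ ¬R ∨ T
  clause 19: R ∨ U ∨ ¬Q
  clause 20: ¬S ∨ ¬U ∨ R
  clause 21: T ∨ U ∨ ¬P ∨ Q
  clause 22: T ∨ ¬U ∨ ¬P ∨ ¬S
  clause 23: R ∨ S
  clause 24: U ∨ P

Suppose R = False.
From the singleton clause (S), S = True.
From the singleton clause (¬P), P = False.
From the singleton clause (¬U), U = False.
But (U) is also a unit clause — contradiction.
So every satisfying assignment has R = True.

True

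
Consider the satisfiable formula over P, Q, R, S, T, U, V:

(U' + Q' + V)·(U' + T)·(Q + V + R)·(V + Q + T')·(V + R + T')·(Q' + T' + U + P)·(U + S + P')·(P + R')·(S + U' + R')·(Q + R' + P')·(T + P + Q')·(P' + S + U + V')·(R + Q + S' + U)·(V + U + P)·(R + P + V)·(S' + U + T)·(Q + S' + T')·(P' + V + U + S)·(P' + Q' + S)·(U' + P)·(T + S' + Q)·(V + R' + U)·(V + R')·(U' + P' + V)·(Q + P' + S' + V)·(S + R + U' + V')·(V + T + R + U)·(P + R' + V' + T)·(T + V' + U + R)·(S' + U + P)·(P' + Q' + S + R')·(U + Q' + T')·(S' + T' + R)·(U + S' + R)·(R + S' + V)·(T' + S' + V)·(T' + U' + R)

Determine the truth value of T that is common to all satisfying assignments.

True

Suppose T = 0.
From the singleton clause (U'), U = 0.
From the singleton clause (S'), S = 0.
From the singleton clause (P'), P = 0.
From the singleton clause (R'), R = 0.
From the singleton clause (Q'), Q = 0.
From the singleton clause (V), V = 1.
That conflicts with the unit clause (V').
So every satisfying assignment has T = True.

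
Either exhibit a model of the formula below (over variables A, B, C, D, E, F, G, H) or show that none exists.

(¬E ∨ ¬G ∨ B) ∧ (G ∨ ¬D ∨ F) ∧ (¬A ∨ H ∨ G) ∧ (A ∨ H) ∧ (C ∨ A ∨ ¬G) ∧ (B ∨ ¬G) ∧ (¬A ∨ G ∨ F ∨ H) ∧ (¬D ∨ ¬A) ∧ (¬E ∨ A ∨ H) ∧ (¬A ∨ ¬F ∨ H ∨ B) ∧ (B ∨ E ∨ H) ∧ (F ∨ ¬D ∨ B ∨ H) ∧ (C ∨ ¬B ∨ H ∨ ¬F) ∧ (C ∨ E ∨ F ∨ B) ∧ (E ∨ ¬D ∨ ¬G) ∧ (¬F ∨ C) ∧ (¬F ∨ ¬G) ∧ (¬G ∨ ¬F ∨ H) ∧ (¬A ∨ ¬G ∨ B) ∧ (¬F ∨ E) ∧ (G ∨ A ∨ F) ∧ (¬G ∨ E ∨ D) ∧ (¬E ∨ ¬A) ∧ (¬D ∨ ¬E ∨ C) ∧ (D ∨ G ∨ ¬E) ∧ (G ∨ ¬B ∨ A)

A: False, B: False, C: True, D: True, E: True, F: True, G: False, H: True

Branch on A: set A = False.
(H) alone gives H = True.
Branch on C: set C = True.
Branch on B: set B = False.
(¬G) alone gives G = False.
(F) alone gives F = True.
(E) alone gives E = True.
(D) alone gives D = True.
This assignment satisfies each clause.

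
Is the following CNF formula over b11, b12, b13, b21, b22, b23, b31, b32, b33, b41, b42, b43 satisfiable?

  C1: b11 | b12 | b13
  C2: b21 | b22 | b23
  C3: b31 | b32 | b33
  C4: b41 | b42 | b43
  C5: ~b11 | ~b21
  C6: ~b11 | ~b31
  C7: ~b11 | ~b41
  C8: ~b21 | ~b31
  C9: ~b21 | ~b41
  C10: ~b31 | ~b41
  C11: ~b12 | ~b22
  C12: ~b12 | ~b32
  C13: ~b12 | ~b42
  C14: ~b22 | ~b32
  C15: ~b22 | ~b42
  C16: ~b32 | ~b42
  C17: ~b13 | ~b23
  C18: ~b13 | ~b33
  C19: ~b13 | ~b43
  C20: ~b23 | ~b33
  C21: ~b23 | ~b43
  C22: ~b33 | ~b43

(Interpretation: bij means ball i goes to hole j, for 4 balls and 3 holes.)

No, unsatisfiable

Branch on b11: set b11 = 0.
Branch on b12: set b12 = 1.
Unit clause (~b22) forces b22 = 0.
Unit clause (~b32) forces b32 = 0.
Unit clause (~b42) forces b42 = 0.
Branch on b21: set b21 = 1.
Unit clause (~b31) forces b31 = 0.
Unit clause (b33) forces b33 = 1.
Unit clause (~b41) forces b41 = 0.
Unit clause (b43) forces b43 = 1.
But (~b43) is also a unit clause — contradiction.
So b21 must be the other value — set b21 = 0.
Unit clause (b23) forces b23 = 1.
Unit clause (~b13) forces b13 = 0.
Unit clause (~b33) forces b33 = 0.
Unit clause (b31) forces b31 = 1.
Unit clause (~b41) forces b41 = 0.
Unit clause (b43) forces b43 = 1.
But (~b43) is also a unit clause — contradiction.
Neither b21 = 1 nor b21 = 0 works.
So b12 must be the other value — set b12 = 0.
Unit clause (b13) forces b13 = 1.
Unit clause (~b23) forces b23 = 0.
Unit clause (~b33) forces b33 = 0.
Unit clause (~b43) forces b43 = 0.
Branch on b21: set b21 = 1.
Unit clause (~b31) forces b31 = 0.
Unit clause (b32) forces b32 = 1.
Unit clause (~b41) forces b41 = 0.
Unit clause (b42) forces b42 = 1.
But (~b42) is also a unit clause — contradiction.
So b21 must be the other value — set b21 = 0.
Unit clause (b22) forces b22 = 1.
Unit clause (~b32) forces b32 = 0.
Unit clause (b31) forces b31 = 1.
Unit clause (~b41) forces b41 = 0.
Unit clause (b42) forces b42 = 1.
But (~b42) is also a unit clause — contradiction.
Neither b21 = 1 nor b21 = 0 works.
Neither b12 = 1 nor b12 = 0 works.
So b11 must be the other value — set b11 = 1.
Unit clause (~b21) forces b21 = 0.
Unit clause (~b31) forces b31 = 0.
Unit clause (~b41) forces b41 = 0.
Branch on b22: set b22 = 1.
Unit clause (~b12) forces b12 = 0.
Unit clause (~b32) forces b32 = 0.
Unit clause (b33) forces b33 = 1.
Unit clause (~b42) forces b42 = 0.
Unit clause (b43) forces b43 = 1.
But (~b43) is also a unit clause — contradiction.
So b22 must be the other value — set b22 = 0.
Unit clause (b23) forces b23 = 1.
Unit clause (~b13) forces b13 = 0.
Unit clause (~b33) forces b33 = 0.
Unit clause (b32) forces b32 = 1.
Unit clause (~b12) forces b12 = 0.
Unit clause (~b42) forces b42 = 0.
Unit clause (b43) forces b43 = 1.
But (~b43) is also a unit clause — contradiction.
Neither b22 = 1 nor b22 = 0 works.
Neither b11 = 1 nor b11 = 0 works.
No assignment satisfies every clause.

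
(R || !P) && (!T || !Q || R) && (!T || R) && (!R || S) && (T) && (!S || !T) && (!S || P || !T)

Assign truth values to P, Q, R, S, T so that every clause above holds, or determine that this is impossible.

The clause (T) is unit, so T = true.
The clause (R) is unit, so R = true.
The clause (S) is unit, so S = true.
Now (!S) is unsatisfied and unit — conflict.

UNSATISFIABLE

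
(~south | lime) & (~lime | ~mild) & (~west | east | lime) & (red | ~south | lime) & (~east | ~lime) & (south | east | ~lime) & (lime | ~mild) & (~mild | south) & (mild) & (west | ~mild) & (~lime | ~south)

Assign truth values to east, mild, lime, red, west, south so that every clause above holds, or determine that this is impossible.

Unit clause (mild) forces mild = 1.
Unit clause (~lime) forces lime = 0.
Now (lime) is unsatisfied and unit — conflict.

UNSATISFIABLE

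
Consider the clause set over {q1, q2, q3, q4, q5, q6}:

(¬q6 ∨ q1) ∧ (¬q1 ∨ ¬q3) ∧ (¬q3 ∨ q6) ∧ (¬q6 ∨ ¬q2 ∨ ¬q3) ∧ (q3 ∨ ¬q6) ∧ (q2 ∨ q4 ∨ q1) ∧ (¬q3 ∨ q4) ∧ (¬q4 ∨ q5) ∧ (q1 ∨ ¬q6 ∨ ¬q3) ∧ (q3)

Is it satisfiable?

No, unsatisfiable

From the singleton clause (q3), q3 = True.
From the singleton clause (¬q1), q1 = False.
From the singleton clause (¬q6), q6 = False.
Now (q6) is unsatisfied and unit — conflict.
No assignment satisfies every clause.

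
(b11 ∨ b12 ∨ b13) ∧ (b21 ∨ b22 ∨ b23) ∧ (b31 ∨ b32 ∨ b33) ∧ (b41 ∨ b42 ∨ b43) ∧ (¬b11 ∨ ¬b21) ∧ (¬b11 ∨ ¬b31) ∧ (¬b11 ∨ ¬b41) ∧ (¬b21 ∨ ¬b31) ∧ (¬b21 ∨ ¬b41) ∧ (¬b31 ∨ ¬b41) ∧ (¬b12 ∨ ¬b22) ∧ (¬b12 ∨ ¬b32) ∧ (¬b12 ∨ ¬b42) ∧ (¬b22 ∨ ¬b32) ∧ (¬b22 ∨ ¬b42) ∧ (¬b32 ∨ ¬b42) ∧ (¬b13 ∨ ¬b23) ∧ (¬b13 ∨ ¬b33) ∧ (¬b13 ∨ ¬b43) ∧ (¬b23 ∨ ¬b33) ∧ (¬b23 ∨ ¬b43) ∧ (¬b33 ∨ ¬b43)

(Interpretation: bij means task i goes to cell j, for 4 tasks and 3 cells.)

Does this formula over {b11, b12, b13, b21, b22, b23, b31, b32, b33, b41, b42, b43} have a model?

Unsatisfiable

Branch on b11: set b11 = False.
Branch on b12: set b12 = True.
Unit clause (¬b22) forces b22 = False.
Unit clause (¬b32) forces b32 = False.
Unit clause (¬b42) forces b42 = False.
Branch on b21: set b21 = True.
Unit clause (¬b31) forces b31 = False.
Unit clause (b33) forces b33 = True.
Unit clause (¬b41) forces b41 = False.
Unit clause (b43) forces b43 = True.
That conflicts with the unit clause (¬b43).
Undo b21 and try b21 = False.
Unit clause (b23) forces b23 = True.
Unit clause (¬b13) forces b13 = False.
Unit clause (¬b33) forces b33 = False.
Unit clause (b31) forces b31 = True.
Unit clause (¬b41) forces b41 = False.
Unit clause (b43) forces b43 = True.
That conflicts with the unit clause (¬b43).
Either choice for b21 ends in contradiction.
Undo b12 and try b12 = False.
Unit clause (b13) forces b13 = True.
Unit clause (¬b23) forces b23 = False.
Unit clause (¬b33) forces b33 = False.
Unit clause (¬b43) forces b43 = False.
Branch on b21: set b21 = True.
Unit clause (¬b31) forces b31 = False.
Unit clause (b32) forces b32 = True.
Unit clause (¬b41) forces b41 = False.
Unit clause (b42) forces b42 = True.
That conflicts with the unit clause (¬b42).
Undo b21 and try b21 = False.
Unit clause (b22) forces b22 = True.
Unit clause (¬b32) forces b32 = False.
Unit clause (b31) forces b31 = True.
Unit clause (¬b41) forces b41 = False.
Unit clause (b42) forces b42 = True.
That conflicts with the unit clause (¬b42).
Either choice for b21 ends in contradiction.
Either choice for b12 ends in contradiction.
Undo b11 and try b11 = True.
Unit clause (¬b21) forces b21 = False.
Unit clause (¬b31) forces b31 = False.
Unit clause (¬b41) forces b41 = False.
Branch on b22: set b22 = True.
Unit clause (¬b12) forces b12 = False.
Unit clause (¬b32) forces b32 = False.
Unit clause (b33) forces b33 = True.
Unit clause (¬b42) forces b42 = False.
Unit clause (b43) forces b43 = True.
That conflicts with the unit clause (¬b43).
Undo b22 and try b22 = False.
Unit clause (b23) forces b23 = True.
Unit clause (¬b13) forces b13 = False.
Unit clause (¬b33) forces b33 = False.
Unit clause (b32) forces b32 = True.
Unit clause (¬b12) forces b12 = False.
Unit clause (¬b42) forces b42 = False.
Unit clause (b43) forces b43 = True.
That conflicts with the unit clause (¬b43).
Either choice for b22 ends in contradiction.
Either choice for b11 ends in contradiction.
No assignment satisfies every clause.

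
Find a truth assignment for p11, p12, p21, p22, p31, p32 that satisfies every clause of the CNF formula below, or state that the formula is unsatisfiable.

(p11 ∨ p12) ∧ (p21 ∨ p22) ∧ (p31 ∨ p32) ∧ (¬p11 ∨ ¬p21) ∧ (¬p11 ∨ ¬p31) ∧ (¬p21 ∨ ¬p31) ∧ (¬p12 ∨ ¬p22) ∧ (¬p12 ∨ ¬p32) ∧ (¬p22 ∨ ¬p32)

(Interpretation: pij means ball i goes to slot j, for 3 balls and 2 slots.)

Case p11 = True:
Unit clause (¬p21) forces p21 = False.
Unit clause (p22) forces p22 = True.
Unit clause (¬p31) forces p31 = False.
Unit clause (p32) forces p32 = True.
That conflicts with the unit clause (¬p32).
Backtrack on p11: now try p11 = False.
Unit clause (p12) forces p12 = True.
Unit clause (¬p22) forces p22 = False.
Unit clause (p21) forces p21 = True.
Unit clause (¬p31) forces p31 = False.
Unit clause (p32) forces p32 = True.
That conflicts with the unit clause (¬p32).
Neither p11 = True nor p11 = False works.

UNSATISFIABLE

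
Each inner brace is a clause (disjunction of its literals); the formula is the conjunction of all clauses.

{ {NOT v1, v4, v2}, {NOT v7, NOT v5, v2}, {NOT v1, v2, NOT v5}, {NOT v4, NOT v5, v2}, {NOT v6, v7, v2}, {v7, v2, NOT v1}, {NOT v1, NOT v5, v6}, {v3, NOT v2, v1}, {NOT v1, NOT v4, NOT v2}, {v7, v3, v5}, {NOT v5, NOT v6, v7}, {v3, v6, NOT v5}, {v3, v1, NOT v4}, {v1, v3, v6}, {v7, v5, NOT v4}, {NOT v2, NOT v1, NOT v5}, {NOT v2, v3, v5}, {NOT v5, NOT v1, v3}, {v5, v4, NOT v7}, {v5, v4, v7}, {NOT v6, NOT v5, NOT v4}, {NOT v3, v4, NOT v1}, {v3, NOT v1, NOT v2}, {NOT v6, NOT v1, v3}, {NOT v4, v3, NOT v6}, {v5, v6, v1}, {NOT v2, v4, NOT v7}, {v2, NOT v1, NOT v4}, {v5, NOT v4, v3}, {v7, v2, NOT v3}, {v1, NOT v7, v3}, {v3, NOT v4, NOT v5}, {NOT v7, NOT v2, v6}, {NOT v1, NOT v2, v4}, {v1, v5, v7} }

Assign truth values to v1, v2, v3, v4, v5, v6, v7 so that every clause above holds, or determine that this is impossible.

v1: false,  v2: true,  v3: true,  v4: true,  v5: false,  v6: true,  v7: true

Try v1 = false.
Try v3 = true.
Try v5 = false.
Unit clause (v6) forces v6 = true.
Unit clause (v7) forces v7 = true.
Unit clause (v4) forces v4 = true.
Every clause is now satisfied; v2 is unconstrained.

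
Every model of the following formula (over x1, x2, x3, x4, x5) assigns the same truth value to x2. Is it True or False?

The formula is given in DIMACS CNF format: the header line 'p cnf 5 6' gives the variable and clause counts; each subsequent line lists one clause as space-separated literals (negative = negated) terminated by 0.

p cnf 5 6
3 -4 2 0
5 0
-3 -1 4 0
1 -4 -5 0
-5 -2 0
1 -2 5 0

Suppose x2 = True.
(x5) alone gives x5 = True.
Now (¬x5) is unsatisfied and unit — conflict.
So every satisfying assignment has x2 = False.

False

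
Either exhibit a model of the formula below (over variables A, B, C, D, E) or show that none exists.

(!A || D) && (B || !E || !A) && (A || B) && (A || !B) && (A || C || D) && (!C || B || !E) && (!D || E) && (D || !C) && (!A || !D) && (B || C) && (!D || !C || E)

Suppose A = false.
The clause (B) is unit, so B = true.
But (!B) is also a unit clause — contradiction.
That branch fails; take A = true instead.
The clause (D) is unit, so D = true.
But (!D) is also a unit clause — contradiction.
Either choice for A ends in contradiction.

UNSATISFIABLE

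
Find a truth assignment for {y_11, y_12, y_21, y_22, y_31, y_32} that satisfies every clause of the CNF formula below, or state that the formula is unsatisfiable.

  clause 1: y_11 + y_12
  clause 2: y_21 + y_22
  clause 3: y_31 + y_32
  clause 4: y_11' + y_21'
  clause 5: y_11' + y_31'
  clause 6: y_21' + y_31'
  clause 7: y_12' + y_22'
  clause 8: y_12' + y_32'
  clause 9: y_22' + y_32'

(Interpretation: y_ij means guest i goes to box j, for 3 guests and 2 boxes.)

UNSATISFIABLE

Branch on y_11: set y_11 = 1.
From the singleton clause (y_21'), y_21 = 0.
From the singleton clause (y_22), y_22 = 1.
From the singleton clause (y_31'), y_31 = 0.
From the singleton clause (y_32), y_32 = 1.
That conflicts with the unit clause (y_32').
So y_11 must be the other value — set y_11 = 0.
From the singleton clause (y_12), y_12 = 1.
From the singleton clause (y_22'), y_22 = 0.
From the singleton clause (y_21), y_21 = 1.
From the singleton clause (y_31'), y_31 = 0.
From the singleton clause (y_32), y_32 = 1.
That conflicts with the unit clause (y_32').
Both values of y_11 lead to a conflict.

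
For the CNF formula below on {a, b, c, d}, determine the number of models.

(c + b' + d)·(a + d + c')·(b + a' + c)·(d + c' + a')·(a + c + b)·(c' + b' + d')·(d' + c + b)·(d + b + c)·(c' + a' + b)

3

There are 2^4 = 16 truth assignments over (a, b, c, d).
Check each against the 9 clauses (columns in the order a, b, c, d):
  F F F F  ✗ fails (a + c + b)
  F F F T  ✗ fails (a + c + b)
  F F T F  ✗ fails (a + d + c')
  F F T T  ✓ satisfies all
  F T F F  ✗ fails (c + b' + d)
  F T F T  ✓ satisfies all
  F T T F  ✗ fails (a + d + c')
  F T T T  ✗ fails (c' + b' + d')
  T F F F  ✗ fails (b + a' + c)
  T F F T  ✗ fails (b + a' + c)
  T F T F  ✗ fails (d + c' + a')
  T F T T  ✗ fails (c' + a' + b)
  T T F F  ✗ fails (c + b' + d)
  T T F T  ✓ satisfies all
  T T T F  ✗ fails (d + c' + a')
  T T T T  ✗ fails (c' + b' + d')
3 of the 16 rows are models.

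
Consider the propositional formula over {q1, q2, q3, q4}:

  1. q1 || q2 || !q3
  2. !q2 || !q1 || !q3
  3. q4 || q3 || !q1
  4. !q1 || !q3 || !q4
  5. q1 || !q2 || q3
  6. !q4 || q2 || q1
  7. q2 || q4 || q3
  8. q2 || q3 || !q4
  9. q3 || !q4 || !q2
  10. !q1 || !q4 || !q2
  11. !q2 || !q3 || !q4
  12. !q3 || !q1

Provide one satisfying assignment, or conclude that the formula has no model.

Suppose q3 = true.
From the singleton clause (!q1), q1 = false.
From the singleton clause (q2), q2 = true.
From the singleton clause (!q4), q4 = false.
Every clause now holds.

q1 ↦ false,  q2 ↦ true,  q3 ↦ true,  q4 ↦ false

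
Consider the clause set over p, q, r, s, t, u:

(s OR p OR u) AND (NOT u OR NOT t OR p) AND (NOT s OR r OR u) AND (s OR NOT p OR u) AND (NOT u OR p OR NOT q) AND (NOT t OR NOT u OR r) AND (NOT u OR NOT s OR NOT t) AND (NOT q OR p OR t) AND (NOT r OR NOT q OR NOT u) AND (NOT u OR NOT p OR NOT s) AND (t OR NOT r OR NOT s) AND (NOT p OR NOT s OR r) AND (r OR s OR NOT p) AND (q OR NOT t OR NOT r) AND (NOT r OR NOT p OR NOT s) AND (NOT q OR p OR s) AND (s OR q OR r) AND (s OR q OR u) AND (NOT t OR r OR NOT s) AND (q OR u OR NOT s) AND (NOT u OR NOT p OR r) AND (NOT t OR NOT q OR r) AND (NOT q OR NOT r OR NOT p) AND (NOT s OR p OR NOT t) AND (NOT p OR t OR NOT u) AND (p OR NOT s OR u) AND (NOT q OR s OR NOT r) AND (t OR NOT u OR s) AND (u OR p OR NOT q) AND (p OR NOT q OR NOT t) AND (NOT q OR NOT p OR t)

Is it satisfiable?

Branch on s: set s = true.
Branch on r: set r = false.
The clause (u) is unit, so u = true.
The clause (NOT t) is unit, so t = false.
The clause (NOT p) is unit, so p = false.
The clause (NOT q) is unit, so q = false.
Every clause now holds.
A satisfying assignment: p=false,  q=false,  r=false,  s=true,  t=false,  u=true.

Yes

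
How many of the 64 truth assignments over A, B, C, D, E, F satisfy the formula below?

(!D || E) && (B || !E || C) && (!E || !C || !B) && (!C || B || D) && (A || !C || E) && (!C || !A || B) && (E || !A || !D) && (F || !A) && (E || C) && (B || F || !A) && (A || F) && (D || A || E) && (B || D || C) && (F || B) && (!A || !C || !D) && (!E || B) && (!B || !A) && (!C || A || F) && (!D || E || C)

2

There are 2^6 = 64 truth assignments over (A, B, C, D, E, F).
Split on C. With C = true, the clauses containing C are satisfied and !C drops from the rest; 0 of the 2^5 = 32 assignments to the other variables satisfy what remains.
With C = false, by the same count on the reduced clause set, 2 assignments work.
(One model: A=F, B=T, C=F, D=F, E=T, F=T.)
Total: 0 + 2 = 2.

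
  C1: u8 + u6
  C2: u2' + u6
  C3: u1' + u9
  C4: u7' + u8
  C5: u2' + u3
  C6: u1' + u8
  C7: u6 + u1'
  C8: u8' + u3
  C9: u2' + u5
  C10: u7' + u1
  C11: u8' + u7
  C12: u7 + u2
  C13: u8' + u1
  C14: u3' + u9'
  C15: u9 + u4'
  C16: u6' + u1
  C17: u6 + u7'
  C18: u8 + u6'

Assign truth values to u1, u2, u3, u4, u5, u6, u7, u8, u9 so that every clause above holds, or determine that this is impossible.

Branch on u8: set u8 = 1.
Unit clause (u3) forces u3 = 1.
Unit clause (u7) forces u7 = 1.
Unit clause (u1) forces u1 = 1.
Unit clause (u9) forces u9 = 1.
That conflicts with the unit clause (u9').
That branch fails; take u8 = 0 instead.
Unit clause (u6) forces u6 = 1.
That conflicts with the unit clause (u6').
Both values of u8 lead to a conflict.

UNSATISFIABLE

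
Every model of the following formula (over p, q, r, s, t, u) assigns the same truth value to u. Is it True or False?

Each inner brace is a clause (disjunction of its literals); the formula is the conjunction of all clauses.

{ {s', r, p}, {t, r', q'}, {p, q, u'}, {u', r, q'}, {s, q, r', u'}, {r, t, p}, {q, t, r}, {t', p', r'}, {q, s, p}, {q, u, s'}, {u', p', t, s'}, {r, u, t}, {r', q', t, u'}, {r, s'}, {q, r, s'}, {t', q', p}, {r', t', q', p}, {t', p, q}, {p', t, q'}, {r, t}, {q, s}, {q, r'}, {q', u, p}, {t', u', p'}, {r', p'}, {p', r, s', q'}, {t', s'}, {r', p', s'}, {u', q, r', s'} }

False

Suppose u = 1.
Branch on p: set p = 1.
(t') alone gives t = 0.
(s') alone gives s = 0.
(q') alone gives q = 0.
But (q) is also a unit clause — contradiction.
That branch fails; take p = 0 instead.
(q) alone gives q = 1.
(r) alone gives r = 1.
(t) alone gives t = 1.
But (t') is also a unit clause — contradiction.
Neither p = 1 nor p = 0 works.
So every satisfying assignment has u = False.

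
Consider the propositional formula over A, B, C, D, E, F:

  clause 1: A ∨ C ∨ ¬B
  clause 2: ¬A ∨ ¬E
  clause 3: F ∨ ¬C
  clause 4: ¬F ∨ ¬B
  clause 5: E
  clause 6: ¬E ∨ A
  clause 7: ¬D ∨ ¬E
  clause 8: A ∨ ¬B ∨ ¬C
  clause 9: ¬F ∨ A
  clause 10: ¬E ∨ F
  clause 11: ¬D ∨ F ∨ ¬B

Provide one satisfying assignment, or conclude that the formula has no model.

UNSATISFIABLE

(E) alone gives E = True.
(¬A) alone gives A = False.
That conflicts with the unit clause (A).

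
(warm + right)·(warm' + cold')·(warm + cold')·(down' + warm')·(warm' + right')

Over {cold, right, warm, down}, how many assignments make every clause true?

3

There are 2^4 = 16 truth assignments over (cold, right, warm, down).
Split on warm. With warm = 1, the clauses containing warm are satisfied and warm' drops from the rest; 1 of the 2^3 = 8 assignments to the other variables satisfy what remains.
With warm = 0, by the same count on the reduced clause set, 2 assignments work.
(One model: cold=F, right=F, warm=T, down=F.)
Total: 1 + 2 = 3.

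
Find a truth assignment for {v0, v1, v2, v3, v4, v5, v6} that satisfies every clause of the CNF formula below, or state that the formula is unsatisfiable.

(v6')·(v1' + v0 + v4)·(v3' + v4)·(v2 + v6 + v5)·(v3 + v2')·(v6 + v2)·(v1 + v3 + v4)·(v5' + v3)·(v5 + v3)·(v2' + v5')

From the singleton clause (v6'), v6 = 0.
From the singleton clause (v2), v2 = 1.
From the singleton clause (v3), v3 = 1.
From the singleton clause (v4), v4 = 1.
From the singleton clause (v5'), v5 = 0.
All clauses hold; v0, v1 can take either value.

v0: 1,  v1: 1,  v2: 1,  v3: 1,  v4: 1,  v5: 0,  v6: 0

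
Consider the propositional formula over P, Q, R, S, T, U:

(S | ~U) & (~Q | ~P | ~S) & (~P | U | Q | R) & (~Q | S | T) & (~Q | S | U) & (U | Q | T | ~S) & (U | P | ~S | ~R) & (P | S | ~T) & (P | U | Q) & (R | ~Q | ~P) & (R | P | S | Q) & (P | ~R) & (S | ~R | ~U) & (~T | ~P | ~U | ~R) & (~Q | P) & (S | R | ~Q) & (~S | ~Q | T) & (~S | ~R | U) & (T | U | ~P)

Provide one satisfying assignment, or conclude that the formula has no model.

Case S = 1:
Case Q = 0:
Case U = 1:
Case P = 1:
Case T = 0:
Every clause is now satisfied; R is unconstrained.

P: 1,  Q: 0,  R: 1,  S: 1,  T: 0,  U: 1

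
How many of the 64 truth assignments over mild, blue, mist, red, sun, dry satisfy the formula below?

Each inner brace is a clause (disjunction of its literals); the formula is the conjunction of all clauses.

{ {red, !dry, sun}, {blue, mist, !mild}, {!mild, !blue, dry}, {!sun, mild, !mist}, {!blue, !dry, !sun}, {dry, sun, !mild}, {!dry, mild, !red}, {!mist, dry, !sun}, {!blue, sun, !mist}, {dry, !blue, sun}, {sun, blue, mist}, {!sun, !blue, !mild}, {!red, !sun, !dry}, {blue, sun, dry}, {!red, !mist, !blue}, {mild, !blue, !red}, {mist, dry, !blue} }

There are 2^6 = 64 truth assignments over (mild, blue, mist, red, sun, dry).
Split on blue. With blue = true, the clauses containing blue are satisfied and !blue drops from the rest; 1 of the 2^5 = 32 assignments to the other variables satisfy what remains.
With blue = false, by the same count on the reduced clause set, 5 assignments work.
(One model: mild=F, blue=F, mist=F, red=F, sun=T, dry=F.)
Total: 1 + 5 = 6.

6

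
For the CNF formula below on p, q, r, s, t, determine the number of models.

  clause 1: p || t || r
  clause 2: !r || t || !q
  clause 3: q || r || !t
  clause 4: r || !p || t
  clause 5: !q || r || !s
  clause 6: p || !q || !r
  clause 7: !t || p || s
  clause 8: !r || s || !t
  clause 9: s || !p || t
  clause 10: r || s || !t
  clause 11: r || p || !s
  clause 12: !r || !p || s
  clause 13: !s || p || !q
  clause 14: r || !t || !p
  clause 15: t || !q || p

There are 2^5 = 32 truth assignments over (p, q, r, s, t).
Split on r. With r = true, the clauses containing r are satisfied and !r drops from the rest; 6 of the 2^4 = 16 assignments to the other variables satisfy what remains.
With r = false, by the same count on the reduced clause set, 0 assignments work.
(One model: p=F, q=F, r=T, s=F, t=F.)
Total: 6 + 0 = 6.

6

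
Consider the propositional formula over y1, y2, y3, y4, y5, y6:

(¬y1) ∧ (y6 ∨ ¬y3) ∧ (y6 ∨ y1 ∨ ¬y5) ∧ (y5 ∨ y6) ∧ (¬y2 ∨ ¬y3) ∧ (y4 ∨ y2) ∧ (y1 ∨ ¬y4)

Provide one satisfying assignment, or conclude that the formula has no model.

Unit clause (¬y1) forces y1 = False.
Unit clause (¬y4) forces y4 = False.
Unit clause (y2) forces y2 = True.
Unit clause (¬y3) forces y3 = False.
Branch on y6: set y6 = True.
Every clause is now satisfied; y5 is unconstrained.

y1=False,  y2=True,  y3=False,  y4=False,  y5=False,  y6=True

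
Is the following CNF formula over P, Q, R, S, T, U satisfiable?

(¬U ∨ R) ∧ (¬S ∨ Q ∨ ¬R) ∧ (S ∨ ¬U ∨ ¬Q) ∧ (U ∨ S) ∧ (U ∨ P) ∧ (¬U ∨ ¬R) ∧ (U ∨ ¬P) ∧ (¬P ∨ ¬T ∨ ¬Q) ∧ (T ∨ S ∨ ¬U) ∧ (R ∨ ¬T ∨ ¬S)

Branch on U: set U = False.
Unit clause (S) forces S = True.
Unit clause (P) forces P = True.
Now (¬P) is unsatisfied and unit — conflict.
That branch fails; take U = True instead.
Unit clause (R) forces R = True.
Now (¬R) is unsatisfied and unit — conflict.
Neither U = True nor U = False works.
No assignment satisfies every clause.

No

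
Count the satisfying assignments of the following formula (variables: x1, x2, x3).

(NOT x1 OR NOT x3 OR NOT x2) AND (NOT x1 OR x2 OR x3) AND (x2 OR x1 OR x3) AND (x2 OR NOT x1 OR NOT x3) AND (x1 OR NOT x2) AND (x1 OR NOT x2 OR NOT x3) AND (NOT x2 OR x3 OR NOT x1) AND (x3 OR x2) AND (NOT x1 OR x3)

There are 2^3 = 8 truth assignments over (x1, x2, x3).
Check each against the 9 clauses (columns in the order x1, x2, x3):
  F F F  ✗ fails (x2 OR x1 OR x3)
  F F T  ✓ satisfies all
  F T F  ✗ fails (x1 OR NOT x2)
  F T T  ✗ fails (x1 OR NOT x2)
  T F F  ✗ fails (NOT x1 OR x2 OR x3)
  T F T  ✗ fails (x2 OR NOT x1 OR NOT x3)
  T T F  ✗ fails (NOT x2 OR x3 OR NOT x1)
  T T T  ✗ fails (NOT x1 OR NOT x3 OR NOT x2)
1 of the 8 rows is a model.

1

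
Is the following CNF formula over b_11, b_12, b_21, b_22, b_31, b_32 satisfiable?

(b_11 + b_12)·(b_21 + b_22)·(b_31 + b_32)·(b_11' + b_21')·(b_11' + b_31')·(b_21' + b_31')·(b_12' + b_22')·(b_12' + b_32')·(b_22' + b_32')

No, unsatisfiable

Try b_11 = 1.
Unit clause (b_21') forces b_21 = 0.
Unit clause (b_22) forces b_22 = 1.
Unit clause (b_31') forces b_31 = 0.
Unit clause (b_32) forces b_32 = 1.
But (b_32') is also a unit clause — contradiction.
Undo b_11 and try b_11 = 0.
Unit clause (b_12) forces b_12 = 1.
Unit clause (b_22') forces b_22 = 0.
Unit clause (b_21) forces b_21 = 1.
Unit clause (b_31') forces b_31 = 0.
Unit clause (b_32) forces b_32 = 1.
But (b_32') is also a unit clause — contradiction.
Either choice for b_11 ends in contradiction.
No assignment satisfies every clause.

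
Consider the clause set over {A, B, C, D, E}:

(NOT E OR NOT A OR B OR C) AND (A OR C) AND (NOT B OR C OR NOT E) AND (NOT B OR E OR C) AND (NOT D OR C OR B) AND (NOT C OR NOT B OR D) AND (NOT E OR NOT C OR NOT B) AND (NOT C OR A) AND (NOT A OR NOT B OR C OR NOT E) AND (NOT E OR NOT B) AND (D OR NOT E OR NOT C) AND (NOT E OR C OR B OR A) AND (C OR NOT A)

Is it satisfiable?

Yes, satisfiable

Suppose A = true.
(C) alone gives C = true.
Suppose B = false.
Suppose D = true.
All clauses hold; E can take either value.
A satisfying assignment: A: true,  B: false,  C: true,  D: true,  E: false.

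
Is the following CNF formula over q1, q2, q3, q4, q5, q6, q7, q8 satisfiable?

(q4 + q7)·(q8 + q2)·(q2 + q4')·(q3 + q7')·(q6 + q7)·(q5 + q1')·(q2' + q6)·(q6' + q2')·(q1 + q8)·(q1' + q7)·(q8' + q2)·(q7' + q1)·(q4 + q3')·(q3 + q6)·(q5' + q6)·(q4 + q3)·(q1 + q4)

Suppose q4 = 1.
Unit clause (q2) forces q2 = 1.
Unit clause (q6) forces q6 = 1.
Now (q6') is unsatisfied and unit — conflict.
That branch fails; take q4 = 0 instead.
Unit clause (q7) forces q7 = 1.
Unit clause (q3) forces q3 = 1.
Now (q3') is unsatisfied and unit — conflict.
Both values of q4 lead to a conflict.
No assignment satisfies every clause.

No, unsatisfiable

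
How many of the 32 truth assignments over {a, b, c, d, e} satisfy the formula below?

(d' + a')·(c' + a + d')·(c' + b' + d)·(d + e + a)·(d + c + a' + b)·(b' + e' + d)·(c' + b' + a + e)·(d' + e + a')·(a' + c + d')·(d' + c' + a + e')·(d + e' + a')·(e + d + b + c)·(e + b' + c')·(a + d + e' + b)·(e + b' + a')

5

There are 2^5 = 32 truth assignments over (a, b, c, d, e).
Split on a. With a = 1, the clauses containing a are satisfied and a' drops from the rest; 1 of the 2^4 = 16 assignments to the other variables satisfy what remains.
With a = 0, by the same count on the reduced clause set, 4 assignments work.
(One model: a=F, b=F, c=F, d=T, e=F.)
Total: 1 + 4 = 5.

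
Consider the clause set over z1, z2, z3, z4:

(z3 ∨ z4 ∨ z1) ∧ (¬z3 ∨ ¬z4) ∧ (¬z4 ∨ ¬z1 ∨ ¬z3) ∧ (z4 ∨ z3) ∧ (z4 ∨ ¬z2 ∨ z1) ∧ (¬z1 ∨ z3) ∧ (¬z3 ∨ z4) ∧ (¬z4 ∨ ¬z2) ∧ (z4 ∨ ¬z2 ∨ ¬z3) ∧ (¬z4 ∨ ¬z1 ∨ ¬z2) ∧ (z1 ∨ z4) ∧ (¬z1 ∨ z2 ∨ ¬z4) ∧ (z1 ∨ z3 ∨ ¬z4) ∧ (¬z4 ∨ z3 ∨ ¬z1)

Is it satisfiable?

No

Branch on z3: set z3 = False.
(z4) alone gives z4 = True.
(¬z1) alone gives z1 = False.
But (z1) is also a unit clause — contradiction.
That branch fails; take z3 = True instead.
(¬z4) alone gives z4 = False.
But (z4) is also a unit clause — contradiction.
Either choice for z3 ends in contradiction.
No assignment satisfies every clause.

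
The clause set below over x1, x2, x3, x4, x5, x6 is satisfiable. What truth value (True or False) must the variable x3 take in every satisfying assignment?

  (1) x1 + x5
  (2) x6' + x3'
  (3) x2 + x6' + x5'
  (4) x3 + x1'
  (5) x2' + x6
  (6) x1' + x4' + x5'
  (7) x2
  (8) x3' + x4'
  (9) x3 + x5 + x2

False

Suppose x3 = 1.
From the singleton clause (x6'), x6 = 0.
From the singleton clause (x2'), x2 = 0.
But (x2) is also a unit clause — contradiction.
So every satisfying assignment has x3 = False.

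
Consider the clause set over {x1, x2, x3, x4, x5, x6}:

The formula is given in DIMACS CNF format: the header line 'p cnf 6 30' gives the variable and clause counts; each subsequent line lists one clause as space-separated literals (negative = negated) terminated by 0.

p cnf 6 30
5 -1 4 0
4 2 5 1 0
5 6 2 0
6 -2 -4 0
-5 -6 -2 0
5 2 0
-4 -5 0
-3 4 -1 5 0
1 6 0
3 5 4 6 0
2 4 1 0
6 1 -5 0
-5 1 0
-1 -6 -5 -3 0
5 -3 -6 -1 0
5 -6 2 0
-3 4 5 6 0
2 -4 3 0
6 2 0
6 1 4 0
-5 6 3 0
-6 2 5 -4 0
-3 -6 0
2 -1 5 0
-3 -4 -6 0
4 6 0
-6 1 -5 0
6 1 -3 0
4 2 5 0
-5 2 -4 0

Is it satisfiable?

Try x5 = False.
The clause (x2) is unit, so x2 = True.
Try x1 = True.
The clause (x4) is unit, so x4 = True.
The clause (x6) is unit, so x6 = True.
The clause (¬x3) is unit, so x3 = False.
All clauses are satisfied.
A satisfying assignment: x1: True,  x2: True,  x3: False,  x4: True,  x5: False,  x6: True.

Yes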